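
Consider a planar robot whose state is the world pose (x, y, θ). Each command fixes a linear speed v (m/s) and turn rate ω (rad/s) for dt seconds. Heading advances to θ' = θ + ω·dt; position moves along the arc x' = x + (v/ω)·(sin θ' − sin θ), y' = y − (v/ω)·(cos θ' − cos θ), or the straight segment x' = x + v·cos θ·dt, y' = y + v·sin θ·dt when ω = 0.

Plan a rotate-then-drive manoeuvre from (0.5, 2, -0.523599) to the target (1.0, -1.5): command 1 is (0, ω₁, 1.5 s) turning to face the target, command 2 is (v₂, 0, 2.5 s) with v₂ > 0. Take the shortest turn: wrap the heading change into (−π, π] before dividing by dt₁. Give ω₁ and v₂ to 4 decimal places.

ω₁ = -0.6035, v₂ = 1.4142

heading to target = atan2(-1.5−2, 1−0.5) = -1.4289
Δθ = wrap(-1.4289 − -0.5236) = -0.9053; ω₁ = Δθ/dt₁ = -0.6035
distance = √((1−0.5)² + (-1.5−2)²) = 3.5355; v₂ = distance/dt₂ = 1.4142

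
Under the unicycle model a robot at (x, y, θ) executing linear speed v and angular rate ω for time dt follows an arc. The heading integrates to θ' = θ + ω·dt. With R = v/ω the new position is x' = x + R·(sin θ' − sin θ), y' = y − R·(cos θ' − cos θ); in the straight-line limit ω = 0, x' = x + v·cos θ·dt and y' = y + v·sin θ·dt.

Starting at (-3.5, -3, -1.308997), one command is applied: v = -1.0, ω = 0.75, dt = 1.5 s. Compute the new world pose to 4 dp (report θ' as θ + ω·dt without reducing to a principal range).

(-4.5440, -2.0343, -0.1840)

θ' = -1.3090 + 0.75·1.5 = -0.1840
R = v/ω = -1.0/0.75 = -1.3333
x' = -3.5 + -1.3333·(sin -0.1840 − sin -1.3090) = -4.5440
y' = -3 − -1.3333·(cos -0.1840 − cos -1.3090) = -2.0343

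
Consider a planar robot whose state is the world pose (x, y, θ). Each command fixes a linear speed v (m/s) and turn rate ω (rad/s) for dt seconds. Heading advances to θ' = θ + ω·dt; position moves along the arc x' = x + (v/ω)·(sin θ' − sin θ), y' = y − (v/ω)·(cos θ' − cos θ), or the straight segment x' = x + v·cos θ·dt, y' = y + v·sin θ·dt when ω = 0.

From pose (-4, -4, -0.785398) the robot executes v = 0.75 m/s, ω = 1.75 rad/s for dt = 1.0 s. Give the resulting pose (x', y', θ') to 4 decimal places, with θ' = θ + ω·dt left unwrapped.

(-3.3447, -3.9411, 0.9646)

θ' = -0.7854 + 1.75·1.0 = 0.9646
R = v/ω = 0.75/1.75 = 0.4286
x' = -4 + 0.4286·(sin 0.9646 − sin -0.7854) = -3.3447
y' = -4 − 0.4286·(cos 0.9646 − cos -0.7854) = -3.9411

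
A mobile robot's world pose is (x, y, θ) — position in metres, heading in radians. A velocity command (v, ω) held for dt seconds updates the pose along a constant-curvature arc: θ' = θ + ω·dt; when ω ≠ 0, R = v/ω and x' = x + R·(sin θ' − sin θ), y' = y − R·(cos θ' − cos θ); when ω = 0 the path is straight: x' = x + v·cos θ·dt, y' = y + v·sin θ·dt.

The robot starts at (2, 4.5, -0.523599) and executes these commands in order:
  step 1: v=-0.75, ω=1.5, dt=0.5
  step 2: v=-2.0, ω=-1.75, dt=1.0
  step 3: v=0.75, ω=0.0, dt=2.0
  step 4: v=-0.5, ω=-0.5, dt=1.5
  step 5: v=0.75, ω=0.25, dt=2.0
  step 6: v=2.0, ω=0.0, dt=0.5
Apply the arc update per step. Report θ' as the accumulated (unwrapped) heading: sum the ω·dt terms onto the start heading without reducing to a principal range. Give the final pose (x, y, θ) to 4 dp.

step 1: θ'=0.2264 (R=-0.5000) → pose (1.6378, 4.5542, 0.2264)
step 2: θ'=-1.5236 (R=1.1429) → pose (0.2396, 5.6140, -1.5236)
step 3: θ'=-1.5236 (straight) → pose (0.3104, 4.1157, -1.5236)
step 4: θ'=-2.2736 (R=1.0000) → pose (0.5463, 4.8092, -2.2736)
step 5: θ'=-1.7736 (R=3.0000) → pose (-0.1032, 3.4744, -1.7736)
step 6: θ'=-1.7736 (straight) → pose (-0.3046, 2.4949, -1.7736)

(-0.3046, 2.4949, -1.7736)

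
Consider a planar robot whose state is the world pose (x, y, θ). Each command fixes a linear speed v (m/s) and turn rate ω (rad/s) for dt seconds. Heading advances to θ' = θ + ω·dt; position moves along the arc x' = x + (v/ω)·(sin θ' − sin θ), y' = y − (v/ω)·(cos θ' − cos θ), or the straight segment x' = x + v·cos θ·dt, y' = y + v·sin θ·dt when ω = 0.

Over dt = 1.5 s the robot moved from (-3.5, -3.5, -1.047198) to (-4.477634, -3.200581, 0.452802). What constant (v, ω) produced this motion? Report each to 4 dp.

Δθ = 0.452802 − -1.047198 = 1.500000
ω = Δθ/dt = 1.500000/1.5 = 1.0000
R = Δx/(sin θ' − sin θ) = -0.7500
v = R·ω = -0.7500·1.0000 = -0.7500

v = -0.7500, ω = 1.0000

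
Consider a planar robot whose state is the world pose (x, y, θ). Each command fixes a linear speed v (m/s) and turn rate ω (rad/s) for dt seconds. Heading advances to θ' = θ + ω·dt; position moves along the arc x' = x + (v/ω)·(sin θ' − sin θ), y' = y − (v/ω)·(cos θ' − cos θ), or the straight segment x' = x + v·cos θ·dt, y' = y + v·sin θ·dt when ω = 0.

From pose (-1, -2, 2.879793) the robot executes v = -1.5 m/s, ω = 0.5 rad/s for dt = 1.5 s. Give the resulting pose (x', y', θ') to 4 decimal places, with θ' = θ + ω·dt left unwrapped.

(1.1836, -1.7518, 3.6298)

θ' = 2.8798 + 0.5·1.5 = 3.6298
R = v/ω = -1.5/0.5 = -3.0000
x' = -1 + -3.0000·(sin 3.6298 − sin 2.8798) = 1.1836
y' = -2 − -3.0000·(cos 3.6298 − cos 2.8798) = -1.7518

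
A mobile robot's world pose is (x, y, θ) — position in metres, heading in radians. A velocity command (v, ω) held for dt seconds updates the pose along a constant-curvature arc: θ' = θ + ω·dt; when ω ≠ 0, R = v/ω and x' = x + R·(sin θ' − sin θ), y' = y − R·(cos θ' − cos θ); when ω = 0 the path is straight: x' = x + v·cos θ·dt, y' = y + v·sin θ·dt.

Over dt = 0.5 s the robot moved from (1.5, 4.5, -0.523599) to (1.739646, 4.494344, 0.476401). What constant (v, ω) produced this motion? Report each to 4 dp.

v = 0.5000, ω = 2.0000

Δθ = 0.476401 − -0.523599 = 1.000000
ω = Δθ/dt = 1.000000/0.5 = 2.0000
R = Δx/(sin θ' − sin θ) = 0.2500
v = R·ω = 0.2500·2.0000 = 0.5000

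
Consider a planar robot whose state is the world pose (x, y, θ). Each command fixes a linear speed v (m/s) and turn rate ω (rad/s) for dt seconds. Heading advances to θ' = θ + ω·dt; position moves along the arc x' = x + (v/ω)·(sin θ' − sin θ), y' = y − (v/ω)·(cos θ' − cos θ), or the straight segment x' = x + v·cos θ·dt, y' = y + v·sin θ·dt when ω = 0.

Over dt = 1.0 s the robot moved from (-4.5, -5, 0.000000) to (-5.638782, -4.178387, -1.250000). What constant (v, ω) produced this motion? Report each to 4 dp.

v = -1.5000, ω = -1.2500

Δθ = -1.250000 − 0.000000 = -1.250000
ω = Δθ/dt = -1.250000/1.0 = -1.2500
R = Δx/(sin θ' − sin θ) = 1.2000
v = R·ω = 1.2000·-1.2500 = -1.5000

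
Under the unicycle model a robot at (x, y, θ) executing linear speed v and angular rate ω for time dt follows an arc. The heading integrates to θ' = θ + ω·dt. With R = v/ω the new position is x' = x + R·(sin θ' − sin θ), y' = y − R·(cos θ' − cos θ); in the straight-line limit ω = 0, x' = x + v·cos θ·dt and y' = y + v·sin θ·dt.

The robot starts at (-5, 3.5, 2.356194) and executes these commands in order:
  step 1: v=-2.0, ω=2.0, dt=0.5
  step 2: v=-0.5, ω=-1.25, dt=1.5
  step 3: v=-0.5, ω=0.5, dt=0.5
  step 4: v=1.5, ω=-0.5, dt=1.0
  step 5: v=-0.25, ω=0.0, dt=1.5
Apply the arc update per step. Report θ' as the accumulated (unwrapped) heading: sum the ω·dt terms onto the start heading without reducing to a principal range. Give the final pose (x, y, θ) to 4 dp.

step 1: θ'=3.3562 (R=-1.0000) → pose (-4.0799, 3.2300, 3.3562)
step 2: θ'=1.4812 (R=0.4000) → pose (-3.5964, 2.8034, 1.4812)
step 3: θ'=1.7312 (R=-1.0000) → pose (-3.5875, 2.5542, 1.7312)
step 4: θ'=1.2312 (R=-3.0000) → pose (-3.4547, 4.0327, 1.2312)
step 5: θ'=1.2312 (straight) → pose (-3.5796, 3.6791, 1.2312)

(-3.5796, 3.6791, 1.2312)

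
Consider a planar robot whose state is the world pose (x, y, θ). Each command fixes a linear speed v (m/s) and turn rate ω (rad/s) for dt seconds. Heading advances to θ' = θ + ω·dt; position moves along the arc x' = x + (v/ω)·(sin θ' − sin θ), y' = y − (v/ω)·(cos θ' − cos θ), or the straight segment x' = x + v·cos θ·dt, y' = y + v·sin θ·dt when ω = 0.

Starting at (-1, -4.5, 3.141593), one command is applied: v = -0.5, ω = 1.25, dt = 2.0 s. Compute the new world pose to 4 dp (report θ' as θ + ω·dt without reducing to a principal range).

(-0.7606, -3.7795, 5.6416)

θ' = 3.1416 + 1.25·2.0 = 5.6416
R = v/ω = -0.5/1.25 = -0.4000
x' = -1 + -0.4000·(sin 5.6416 − sin 3.1416) = -0.7606
y' = -4.5 − -0.4000·(cos 5.6416 − cos 3.1416) = -3.7795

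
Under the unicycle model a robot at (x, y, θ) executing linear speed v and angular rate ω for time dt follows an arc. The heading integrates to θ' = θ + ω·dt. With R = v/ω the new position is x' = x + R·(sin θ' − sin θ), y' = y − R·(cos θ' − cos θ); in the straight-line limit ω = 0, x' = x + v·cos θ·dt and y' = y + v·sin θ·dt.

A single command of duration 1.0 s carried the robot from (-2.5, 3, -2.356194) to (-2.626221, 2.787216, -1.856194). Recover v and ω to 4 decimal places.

v = 0.2500, ω = 0.5000

Δθ = -1.856194 − -2.356194 = 0.500000
ω = Δθ/dt = 0.500000/1.0 = 0.5000
R = −Δy/(cos θ' − cos θ) = 0.5000
v = R·ω = 0.5000·0.5000 = 0.2500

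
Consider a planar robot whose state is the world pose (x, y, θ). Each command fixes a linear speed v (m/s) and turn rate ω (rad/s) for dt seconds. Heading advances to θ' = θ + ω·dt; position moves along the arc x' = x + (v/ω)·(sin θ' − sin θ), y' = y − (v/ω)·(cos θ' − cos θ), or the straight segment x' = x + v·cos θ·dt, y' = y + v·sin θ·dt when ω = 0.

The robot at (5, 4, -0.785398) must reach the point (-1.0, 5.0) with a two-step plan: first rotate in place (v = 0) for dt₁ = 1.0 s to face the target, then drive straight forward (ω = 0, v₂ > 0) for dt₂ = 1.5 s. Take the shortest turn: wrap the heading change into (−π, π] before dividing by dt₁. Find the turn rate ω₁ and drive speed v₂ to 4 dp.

ω₁ = -2.5213, v₂ = 4.0552

heading to target = atan2(5−4, -1−5) = 2.9764
Δθ = wrap(2.9764 − -0.7854) = -2.5213; ω₁ = Δθ/dt₁ = -2.5213
distance = √((-1−5)² + (5−4)²) = 6.0828; v₂ = distance/dt₂ = 4.0552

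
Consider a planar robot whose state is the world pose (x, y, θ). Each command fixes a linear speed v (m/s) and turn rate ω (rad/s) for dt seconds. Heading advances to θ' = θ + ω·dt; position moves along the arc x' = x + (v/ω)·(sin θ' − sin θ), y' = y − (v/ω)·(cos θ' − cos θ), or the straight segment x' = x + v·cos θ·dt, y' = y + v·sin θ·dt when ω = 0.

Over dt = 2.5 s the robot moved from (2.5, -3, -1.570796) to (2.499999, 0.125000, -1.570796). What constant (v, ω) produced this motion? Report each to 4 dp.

v = -1.2500, ω = 0.0000

Δθ = -1.570796 − -1.570796 = 0.000000
ω = Δθ/dt = 0.000000/2.5 = 0.0000
ω = 0 → v = (Δx·cos θ + Δy·sin θ)/dt = -1.2500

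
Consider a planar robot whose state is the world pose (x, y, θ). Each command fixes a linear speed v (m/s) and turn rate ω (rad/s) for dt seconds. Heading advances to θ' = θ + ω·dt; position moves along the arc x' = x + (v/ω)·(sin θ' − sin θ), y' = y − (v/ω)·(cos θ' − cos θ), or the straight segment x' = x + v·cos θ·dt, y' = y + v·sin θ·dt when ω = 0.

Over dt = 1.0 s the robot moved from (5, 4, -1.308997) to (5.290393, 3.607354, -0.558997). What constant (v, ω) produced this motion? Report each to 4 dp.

v = 0.5000, ω = 0.7500

Δθ = -0.558997 − -1.308997 = 0.750000
ω = Δθ/dt = 0.750000/1.0 = 0.7500
R = −Δy/(cos θ' − cos θ) = 0.6667
v = R·ω = 0.6667·0.7500 = 0.5000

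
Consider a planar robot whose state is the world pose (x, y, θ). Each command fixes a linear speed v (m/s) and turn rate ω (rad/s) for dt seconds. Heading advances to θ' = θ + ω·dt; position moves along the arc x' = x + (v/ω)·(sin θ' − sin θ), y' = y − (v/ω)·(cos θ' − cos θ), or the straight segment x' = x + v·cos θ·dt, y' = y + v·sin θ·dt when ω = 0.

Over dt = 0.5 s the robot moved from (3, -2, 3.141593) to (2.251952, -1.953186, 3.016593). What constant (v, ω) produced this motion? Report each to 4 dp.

v = 1.5000, ω = -0.2500

Δθ = 3.016593 − 3.141593 = -0.125000
ω = Δθ/dt = -0.125000/0.5 = -0.2500
R = Δx/(sin θ' − sin θ) = -6.0000
v = R·ω = -6.0000·-0.2500 = 1.5000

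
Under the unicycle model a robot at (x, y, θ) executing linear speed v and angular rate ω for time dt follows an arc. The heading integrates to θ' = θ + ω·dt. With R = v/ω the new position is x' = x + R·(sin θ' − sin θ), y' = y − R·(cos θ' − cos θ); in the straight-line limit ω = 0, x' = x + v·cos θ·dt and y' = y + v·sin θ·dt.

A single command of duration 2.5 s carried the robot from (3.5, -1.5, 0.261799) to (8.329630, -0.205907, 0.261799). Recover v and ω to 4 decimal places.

v = 2.0000, ω = 0.0000

Δθ = 0.261799 − 0.261799 = 0.000000
ω = Δθ/dt = 0.000000/2.5 = 0.0000
ω = 0 → v = (Δx·cos θ + Δy·sin θ)/dt = 2.0000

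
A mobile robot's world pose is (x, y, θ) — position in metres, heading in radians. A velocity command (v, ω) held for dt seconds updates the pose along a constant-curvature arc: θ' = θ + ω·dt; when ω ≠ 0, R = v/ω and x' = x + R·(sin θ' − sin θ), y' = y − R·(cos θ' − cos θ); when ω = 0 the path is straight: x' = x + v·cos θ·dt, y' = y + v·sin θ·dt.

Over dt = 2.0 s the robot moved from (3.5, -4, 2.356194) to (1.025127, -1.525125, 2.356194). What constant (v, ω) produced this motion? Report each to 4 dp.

Δθ = 2.356194 − 2.356194 = 0.000000
ω = Δθ/dt = 0.000000/2.0 = 0.0000
ω = 0 → v = (Δx·cos θ + Δy·sin θ)/dt = 1.7500

v = 1.7500, ω = 0.0000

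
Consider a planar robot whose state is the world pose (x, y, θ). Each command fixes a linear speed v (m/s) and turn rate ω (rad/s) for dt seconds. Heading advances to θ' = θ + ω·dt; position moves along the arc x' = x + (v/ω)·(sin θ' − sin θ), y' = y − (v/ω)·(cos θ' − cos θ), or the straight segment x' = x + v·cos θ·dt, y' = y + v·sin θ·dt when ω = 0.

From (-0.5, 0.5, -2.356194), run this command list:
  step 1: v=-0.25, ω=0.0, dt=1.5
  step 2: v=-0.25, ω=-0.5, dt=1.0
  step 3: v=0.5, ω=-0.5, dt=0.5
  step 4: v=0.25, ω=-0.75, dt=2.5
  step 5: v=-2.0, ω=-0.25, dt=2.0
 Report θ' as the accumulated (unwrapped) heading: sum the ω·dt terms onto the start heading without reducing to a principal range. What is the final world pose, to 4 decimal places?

(-2.5641, -2.1644, -5.4812)

step 1: θ'=-2.3562 (straight) → pose (-0.2348, 0.7652, -2.3562)
step 2: θ'=-2.8562 (R=0.5000) → pose (-0.0221, 0.8914, -2.8562)
step 3: θ'=-3.1062 (R=-1.0000) → pose (-0.2682, 0.8516, -3.1062)
step 4: θ'=-4.9812 (R=-0.3333) → pose (-0.6014, 1.2732, -4.9812)
step 5: θ'=-5.4812 (R=8.0000) → pose (-2.5641, -2.1644, -5.4812)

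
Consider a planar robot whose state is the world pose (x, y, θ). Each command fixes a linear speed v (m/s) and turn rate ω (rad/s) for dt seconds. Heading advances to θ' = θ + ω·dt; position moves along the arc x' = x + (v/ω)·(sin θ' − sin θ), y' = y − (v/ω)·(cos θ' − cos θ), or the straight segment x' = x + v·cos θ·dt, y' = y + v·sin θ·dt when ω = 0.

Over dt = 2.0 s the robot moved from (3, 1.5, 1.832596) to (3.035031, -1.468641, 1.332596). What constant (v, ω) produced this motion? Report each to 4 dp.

Δθ = 1.332596 − 1.832596 = -0.500000
ω = Δθ/dt = -0.500000/2.0 = -0.2500
R = −Δy/(cos θ' − cos θ) = 6.0000
v = R·ω = 6.0000·-0.2500 = -1.5000

v = -1.5000, ω = -0.2500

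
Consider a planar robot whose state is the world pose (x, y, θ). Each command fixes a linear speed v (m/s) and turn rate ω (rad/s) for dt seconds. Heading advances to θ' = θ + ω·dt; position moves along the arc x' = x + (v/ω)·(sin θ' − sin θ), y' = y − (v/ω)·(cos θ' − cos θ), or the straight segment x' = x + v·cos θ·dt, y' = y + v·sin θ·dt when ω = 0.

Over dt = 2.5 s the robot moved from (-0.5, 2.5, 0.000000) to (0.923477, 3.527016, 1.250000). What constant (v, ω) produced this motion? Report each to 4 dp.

Δθ = 1.250000 − 0.000000 = 1.250000
ω = Δθ/dt = 1.250000/2.5 = 0.5000
R = Δx/(sin θ' − sin θ) = 1.5000
v = R·ω = 1.5000·0.5000 = 0.7500

v = 0.7500, ω = 0.5000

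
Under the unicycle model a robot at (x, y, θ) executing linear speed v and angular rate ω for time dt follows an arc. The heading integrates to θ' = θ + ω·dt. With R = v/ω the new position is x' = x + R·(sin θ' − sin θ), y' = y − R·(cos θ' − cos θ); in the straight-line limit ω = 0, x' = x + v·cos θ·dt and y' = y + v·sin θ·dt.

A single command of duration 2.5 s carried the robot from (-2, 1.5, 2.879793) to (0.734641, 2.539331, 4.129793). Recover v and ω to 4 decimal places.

Δθ = 4.129793 − 2.879793 = 1.250000
ω = Δθ/dt = 1.250000/2.5 = 0.5000
R = Δx/(sin θ' − sin θ) = -2.5000
v = R·ω = -2.5000·0.5000 = -1.2500

v = -1.2500, ω = 0.5000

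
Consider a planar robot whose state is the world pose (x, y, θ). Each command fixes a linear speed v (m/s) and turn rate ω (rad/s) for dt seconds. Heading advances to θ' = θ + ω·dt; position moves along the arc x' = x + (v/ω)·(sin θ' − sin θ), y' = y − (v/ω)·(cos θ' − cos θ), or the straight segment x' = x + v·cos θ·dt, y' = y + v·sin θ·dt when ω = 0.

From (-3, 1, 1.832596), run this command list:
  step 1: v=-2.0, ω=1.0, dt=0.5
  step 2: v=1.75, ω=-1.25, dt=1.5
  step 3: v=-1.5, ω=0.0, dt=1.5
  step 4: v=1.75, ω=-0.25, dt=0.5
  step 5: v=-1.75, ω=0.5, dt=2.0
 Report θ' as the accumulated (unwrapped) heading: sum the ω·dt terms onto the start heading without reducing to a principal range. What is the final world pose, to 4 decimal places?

step 1: θ'=2.3326 (R=-2.0000) → pose (-2.5153, 0.1372, 2.3326)
step 2: θ'=0.4576 (R=-1.4000) → pose (-2.1208, 2.3595, 0.4576)
step 3: θ'=0.4576 (straight) → pose (-4.1393, 1.3654, 0.4576)
step 4: θ'=0.3326 (R=-7.0000) → pose (-3.3323, 1.7020, 0.3326)
step 5: θ'=1.3326 (R=-3.5000) → pose (-5.5907, -0.7804, 1.3326)

(-5.5907, -0.7804, 1.3326)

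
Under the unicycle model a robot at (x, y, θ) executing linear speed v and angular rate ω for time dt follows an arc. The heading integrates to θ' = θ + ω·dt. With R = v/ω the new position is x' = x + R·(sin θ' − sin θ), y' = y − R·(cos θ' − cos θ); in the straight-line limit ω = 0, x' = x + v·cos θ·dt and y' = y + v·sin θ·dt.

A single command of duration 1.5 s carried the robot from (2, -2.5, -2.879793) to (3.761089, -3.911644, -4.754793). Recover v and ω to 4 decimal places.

v = -1.7500, ω = -1.2500

Δθ = -4.754793 − -2.879793 = -1.875000
ω = Δθ/dt = -1.875000/1.5 = -1.2500
R = Δx/(sin θ' − sin θ) = 1.4000
v = R·ω = 1.4000·-1.2500 = -1.7500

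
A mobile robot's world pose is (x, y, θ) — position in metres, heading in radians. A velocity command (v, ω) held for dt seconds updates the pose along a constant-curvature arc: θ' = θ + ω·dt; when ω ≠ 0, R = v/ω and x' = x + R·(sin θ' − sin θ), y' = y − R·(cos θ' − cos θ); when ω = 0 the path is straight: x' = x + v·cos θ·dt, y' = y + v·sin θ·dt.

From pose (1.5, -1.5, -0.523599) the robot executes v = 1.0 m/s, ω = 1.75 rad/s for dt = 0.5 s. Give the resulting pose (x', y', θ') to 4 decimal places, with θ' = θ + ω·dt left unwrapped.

(1.9824, -1.5416, 0.3514)

θ' = -0.5236 + 1.75·0.5 = 0.3514
R = v/ω = 1.0/1.75 = 0.5714
x' = 1.5 + 0.5714·(sin 0.3514 − sin -0.5236) = 1.9824
y' = -1.5 − 0.5714·(cos 0.3514 − cos -0.5236) = -1.5416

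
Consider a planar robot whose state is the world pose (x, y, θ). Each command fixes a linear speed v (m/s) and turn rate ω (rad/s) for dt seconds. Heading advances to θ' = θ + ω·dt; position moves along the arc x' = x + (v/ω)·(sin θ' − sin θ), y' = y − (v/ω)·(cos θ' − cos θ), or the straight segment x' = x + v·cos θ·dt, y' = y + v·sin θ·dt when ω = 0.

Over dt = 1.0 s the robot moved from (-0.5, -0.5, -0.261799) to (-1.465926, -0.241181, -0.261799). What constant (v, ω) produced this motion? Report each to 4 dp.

v = -1.0000, ω = 0.0000

Δθ = -0.261799 − -0.261799 = 0.000000
ω = Δθ/dt = 0.000000/1.0 = 0.0000
ω = 0 → v = (Δx·cos θ + Δy·sin θ)/dt = -1.0000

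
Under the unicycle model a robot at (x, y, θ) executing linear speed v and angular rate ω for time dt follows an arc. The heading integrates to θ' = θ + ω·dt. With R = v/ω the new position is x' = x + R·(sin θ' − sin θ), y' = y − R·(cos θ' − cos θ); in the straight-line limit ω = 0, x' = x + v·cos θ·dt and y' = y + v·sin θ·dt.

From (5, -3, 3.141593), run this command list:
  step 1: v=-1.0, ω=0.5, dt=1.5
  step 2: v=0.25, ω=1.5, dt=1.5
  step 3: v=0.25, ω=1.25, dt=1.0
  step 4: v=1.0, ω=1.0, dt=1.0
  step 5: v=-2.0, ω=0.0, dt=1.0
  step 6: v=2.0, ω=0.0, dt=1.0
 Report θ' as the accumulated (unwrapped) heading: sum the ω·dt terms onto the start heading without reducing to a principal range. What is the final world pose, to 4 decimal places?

step 1: θ'=3.8916 (R=-2.0000) → pose (6.3633, -2.4634, 3.8916)
step 2: θ'=6.1416 (R=0.1667) → pose (6.4534, -2.7503, 6.1416)
step 3: θ'=7.3916 (R=0.2000) → pose (6.6606, -2.6415, 7.3916)
step 4: θ'=8.3916 (R=1.0000) → pose (6.6245, -1.6834, 8.3916)
step 5: θ'=8.3916 (straight) → pose (7.6487, -3.4012, 8.3916)
step 6: θ'=8.3916 (straight) → pose (6.6245, -1.6834, 8.3916)

(6.6245, -1.6834, 8.3916)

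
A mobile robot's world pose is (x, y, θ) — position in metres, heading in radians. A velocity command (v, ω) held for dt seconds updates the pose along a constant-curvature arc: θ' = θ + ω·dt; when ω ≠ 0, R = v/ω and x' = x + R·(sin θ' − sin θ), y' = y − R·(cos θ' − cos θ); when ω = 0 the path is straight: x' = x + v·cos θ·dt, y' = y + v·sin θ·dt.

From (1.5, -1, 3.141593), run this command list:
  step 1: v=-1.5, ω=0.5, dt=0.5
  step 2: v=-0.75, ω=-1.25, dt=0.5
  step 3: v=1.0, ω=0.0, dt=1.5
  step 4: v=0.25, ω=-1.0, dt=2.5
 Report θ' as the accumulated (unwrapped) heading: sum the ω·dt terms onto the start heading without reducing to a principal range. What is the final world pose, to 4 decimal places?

step 1: θ'=3.3916 (R=-3.0000) → pose (2.2422, -0.9067, 3.3916)
step 2: θ'=2.7666 (R=0.6000) → pose (2.6104, -0.9298, 2.7666)
step 3: θ'=2.7666 (straight) → pose (1.2147, -0.3804, 2.7666)
step 4: θ'=0.2666 (R=-0.2500) → pose (1.2404, 0.0934, 0.2666)

(1.2404, 0.0934, 0.2666)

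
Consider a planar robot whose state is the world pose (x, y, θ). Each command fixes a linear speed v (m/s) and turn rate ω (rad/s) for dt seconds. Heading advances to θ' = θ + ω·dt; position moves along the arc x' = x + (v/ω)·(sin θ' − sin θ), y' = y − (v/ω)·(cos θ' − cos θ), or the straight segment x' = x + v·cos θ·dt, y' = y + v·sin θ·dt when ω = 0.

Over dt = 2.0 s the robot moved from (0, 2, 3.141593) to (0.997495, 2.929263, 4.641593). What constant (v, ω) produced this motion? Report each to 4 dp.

v = -0.7500, ω = 0.7500

Δθ = 4.641593 − 3.141593 = 1.500000
ω = Δθ/dt = 1.500000/2.0 = 0.7500
R = Δx/(sin θ' − sin θ) = -1.0000
v = R·ω = -1.0000·0.7500 = -0.7500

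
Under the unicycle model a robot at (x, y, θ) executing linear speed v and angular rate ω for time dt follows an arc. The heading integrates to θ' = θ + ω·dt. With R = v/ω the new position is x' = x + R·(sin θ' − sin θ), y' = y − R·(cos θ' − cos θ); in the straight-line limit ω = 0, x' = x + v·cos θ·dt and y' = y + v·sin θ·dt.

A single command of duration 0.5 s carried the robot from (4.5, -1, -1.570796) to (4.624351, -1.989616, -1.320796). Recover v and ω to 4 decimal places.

Δθ = -1.320796 − -1.570796 = 0.250000
ω = Δθ/dt = 0.250000/0.5 = 0.5000
R = −Δy/(cos θ' − cos θ) = 4.0000
v = R·ω = 4.0000·0.5000 = 2.0000

v = 2.0000, ω = 0.5000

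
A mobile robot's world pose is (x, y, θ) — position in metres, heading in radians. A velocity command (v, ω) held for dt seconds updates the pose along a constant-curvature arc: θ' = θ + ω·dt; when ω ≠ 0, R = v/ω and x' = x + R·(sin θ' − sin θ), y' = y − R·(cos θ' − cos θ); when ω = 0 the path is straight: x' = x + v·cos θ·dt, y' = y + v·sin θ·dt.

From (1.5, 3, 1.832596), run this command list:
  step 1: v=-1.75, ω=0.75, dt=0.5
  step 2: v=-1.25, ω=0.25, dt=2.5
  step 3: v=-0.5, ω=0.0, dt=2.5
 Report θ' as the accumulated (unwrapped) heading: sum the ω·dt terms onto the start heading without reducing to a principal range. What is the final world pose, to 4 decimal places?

step 1: θ'=2.2076 (R=-2.3333) → pose (1.8778, 2.2165, 2.2076)
step 2: θ'=2.8326 (R=-5.0000) → pose (4.3773, 0.4264, 2.8326)
step 3: θ'=2.8326 (straight) → pose (5.5681, 0.0463, 2.8326)

(5.5681, 0.0463, 2.8326)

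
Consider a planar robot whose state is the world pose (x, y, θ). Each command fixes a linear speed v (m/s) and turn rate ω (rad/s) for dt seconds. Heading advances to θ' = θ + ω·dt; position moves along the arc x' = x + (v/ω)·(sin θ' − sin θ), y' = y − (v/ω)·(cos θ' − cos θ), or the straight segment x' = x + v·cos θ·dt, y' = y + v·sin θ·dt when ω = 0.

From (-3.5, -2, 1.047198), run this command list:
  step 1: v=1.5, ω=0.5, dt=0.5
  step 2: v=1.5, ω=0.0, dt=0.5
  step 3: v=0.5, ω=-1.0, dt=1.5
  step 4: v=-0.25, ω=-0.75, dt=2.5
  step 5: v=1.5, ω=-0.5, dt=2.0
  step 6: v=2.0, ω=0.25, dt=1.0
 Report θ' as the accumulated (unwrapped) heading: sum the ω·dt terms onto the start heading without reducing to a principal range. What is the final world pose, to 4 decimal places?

step 1: θ'=1.2972 (R=3.0000) → pose (-3.2097, -1.3106, 1.2972)
step 2: θ'=1.2972 (straight) → pose (-3.0070, -0.5885, 1.2972)
step 3: θ'=-0.2028 (R=-0.5000) → pose (-2.4249, -0.2338, -0.2028)
step 4: θ'=-2.0778 (R=0.3333) → pose (-2.6492, 0.2545, -2.0778)
step 5: θ'=-3.0778 (R=-3.0000) → pose (-5.0805, -1.2827, -3.0778)
step 6: θ'=-2.8278 (R=8.0000) → pose (-7.0399, -1.6571, -2.8278)

(-7.0399, -1.6571, -2.8278)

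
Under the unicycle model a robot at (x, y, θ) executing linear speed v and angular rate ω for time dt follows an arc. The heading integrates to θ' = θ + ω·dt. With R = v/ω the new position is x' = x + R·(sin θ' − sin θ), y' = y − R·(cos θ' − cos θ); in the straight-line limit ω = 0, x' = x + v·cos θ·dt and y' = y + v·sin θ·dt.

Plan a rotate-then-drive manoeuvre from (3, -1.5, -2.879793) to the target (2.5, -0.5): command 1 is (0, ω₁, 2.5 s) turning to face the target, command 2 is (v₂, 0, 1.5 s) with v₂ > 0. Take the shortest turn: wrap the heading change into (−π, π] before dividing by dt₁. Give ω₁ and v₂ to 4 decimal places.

ω₁ = -0.5476, v₂ = 0.7454

heading to target = atan2(-0.5−-1.5, 2.5−3) = 2.0344
Δθ = wrap(2.0344 − -2.8798) = -1.3689; ω₁ = Δθ/dt₁ = -0.5476
distance = √((2.5−3)² + (-0.5−-1.5)²) = 1.1180; v₂ = distance/dt₂ = 0.7454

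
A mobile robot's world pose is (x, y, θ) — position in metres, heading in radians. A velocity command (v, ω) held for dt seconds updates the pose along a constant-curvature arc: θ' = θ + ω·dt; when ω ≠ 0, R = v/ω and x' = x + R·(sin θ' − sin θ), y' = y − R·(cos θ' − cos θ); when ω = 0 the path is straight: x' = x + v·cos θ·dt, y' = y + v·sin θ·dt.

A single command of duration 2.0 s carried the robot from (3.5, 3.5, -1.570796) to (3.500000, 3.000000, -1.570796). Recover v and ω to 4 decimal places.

Δθ = -1.570796 − -1.570796 = 0.000000
ω = Δθ/dt = 0.000000/2.0 = 0.0000
ω = 0 → v = (Δx·cos θ + Δy·sin θ)/dt = 0.2500

v = 0.2500, ω = 0.0000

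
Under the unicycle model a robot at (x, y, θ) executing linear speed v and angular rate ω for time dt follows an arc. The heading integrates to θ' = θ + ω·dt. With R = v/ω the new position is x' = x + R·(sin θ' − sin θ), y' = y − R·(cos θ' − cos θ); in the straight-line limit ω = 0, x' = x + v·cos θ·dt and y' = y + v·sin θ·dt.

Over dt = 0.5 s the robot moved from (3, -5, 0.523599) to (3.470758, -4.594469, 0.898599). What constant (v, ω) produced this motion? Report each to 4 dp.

Δθ = 0.898599 − 0.523599 = 0.375000
ω = Δθ/dt = 0.375000/0.5 = 0.7500
R = Δx/(sin θ' − sin θ) = 1.6667
v = R·ω = 1.6667·0.7500 = 1.2500

v = 1.2500, ω = 0.7500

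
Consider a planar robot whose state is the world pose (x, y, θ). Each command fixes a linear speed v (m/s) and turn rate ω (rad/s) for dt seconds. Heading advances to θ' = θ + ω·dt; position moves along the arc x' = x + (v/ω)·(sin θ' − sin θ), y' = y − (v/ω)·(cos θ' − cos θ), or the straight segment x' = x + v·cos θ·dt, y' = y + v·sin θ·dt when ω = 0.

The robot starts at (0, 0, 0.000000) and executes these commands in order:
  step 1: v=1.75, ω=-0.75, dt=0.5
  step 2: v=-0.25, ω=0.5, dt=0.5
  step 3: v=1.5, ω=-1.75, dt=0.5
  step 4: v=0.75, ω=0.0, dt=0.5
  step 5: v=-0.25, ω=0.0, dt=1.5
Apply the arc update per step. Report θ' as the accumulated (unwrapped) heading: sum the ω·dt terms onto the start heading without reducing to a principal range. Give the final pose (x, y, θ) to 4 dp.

step 1: θ'=-0.3750 (R=-2.3333) → pose (0.8546, -0.1621, -0.3750)
step 2: θ'=-0.1250 (R=-0.5000) → pose (0.7338, -0.1313, -0.1250)
step 3: θ'=-1.0000 (R=-0.8571) → pose (1.3482, -0.5186, -1.0000)
step 4: θ'=-1.0000 (straight) → pose (1.5508, -0.8342, -1.0000)
step 5: θ'=-1.0000 (straight) → pose (1.3482, -0.5186, -1.0000)

(1.3482, -0.5186, -1.0000)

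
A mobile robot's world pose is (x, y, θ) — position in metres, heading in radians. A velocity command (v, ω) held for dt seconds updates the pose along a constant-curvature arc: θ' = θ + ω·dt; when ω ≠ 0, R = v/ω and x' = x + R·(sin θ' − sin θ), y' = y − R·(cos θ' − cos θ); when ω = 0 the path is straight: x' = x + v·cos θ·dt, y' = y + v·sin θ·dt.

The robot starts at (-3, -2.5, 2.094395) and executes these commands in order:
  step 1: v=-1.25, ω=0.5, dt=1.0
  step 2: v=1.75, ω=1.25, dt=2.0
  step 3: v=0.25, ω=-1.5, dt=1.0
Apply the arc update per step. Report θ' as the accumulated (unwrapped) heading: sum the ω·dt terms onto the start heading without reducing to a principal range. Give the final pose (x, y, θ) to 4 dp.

(-4.2449, -5.3144, 3.5944)

step 1: θ'=2.5944 (R=-2.5000) → pose (-2.1357, -3.3850, 2.5944)
step 2: θ'=5.0944 (R=1.4000) → pose (-4.1632, -5.1024, 5.0944)
step 3: θ'=3.5944 (R=-0.1667) → pose (-4.2449, -5.3144, 3.5944)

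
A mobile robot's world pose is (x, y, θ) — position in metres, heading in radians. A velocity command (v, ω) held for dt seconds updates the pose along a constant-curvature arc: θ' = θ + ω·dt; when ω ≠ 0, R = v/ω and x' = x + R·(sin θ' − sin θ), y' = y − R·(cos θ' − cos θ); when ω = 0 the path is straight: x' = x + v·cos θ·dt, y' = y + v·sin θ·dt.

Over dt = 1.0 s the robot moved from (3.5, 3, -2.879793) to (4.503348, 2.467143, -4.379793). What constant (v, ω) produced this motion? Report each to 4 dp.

v = -1.2500, ω = -1.5000

Δθ = -4.379793 − -2.879793 = -1.500000
ω = Δθ/dt = -1.500000/1.0 = -1.5000
R = Δx/(sin θ' − sin θ) = 0.8333
v = R·ω = 0.8333·-1.5000 = -1.2500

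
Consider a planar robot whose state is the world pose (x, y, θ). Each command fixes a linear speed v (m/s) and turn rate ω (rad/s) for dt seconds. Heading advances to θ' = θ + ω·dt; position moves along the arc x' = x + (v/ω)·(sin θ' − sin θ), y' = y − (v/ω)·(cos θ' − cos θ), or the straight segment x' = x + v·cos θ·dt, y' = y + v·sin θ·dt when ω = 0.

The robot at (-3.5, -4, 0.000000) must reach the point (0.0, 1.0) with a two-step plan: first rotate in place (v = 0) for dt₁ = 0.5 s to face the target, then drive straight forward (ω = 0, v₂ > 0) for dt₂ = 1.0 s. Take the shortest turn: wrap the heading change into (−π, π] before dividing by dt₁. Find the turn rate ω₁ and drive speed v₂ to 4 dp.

heading to target = atan2(1−-4, 0−-3.5) = 0.9601
Δθ = wrap(0.9601 − 0.0000) = 0.9601; ω₁ = Δθ/dt₁ = 1.9201
distance = √((0−-3.5)² + (1−-4)²) = 6.1033; v₂ = distance/dt₂ = 6.1033

ω₁ = 1.9201, v₂ = 6.1033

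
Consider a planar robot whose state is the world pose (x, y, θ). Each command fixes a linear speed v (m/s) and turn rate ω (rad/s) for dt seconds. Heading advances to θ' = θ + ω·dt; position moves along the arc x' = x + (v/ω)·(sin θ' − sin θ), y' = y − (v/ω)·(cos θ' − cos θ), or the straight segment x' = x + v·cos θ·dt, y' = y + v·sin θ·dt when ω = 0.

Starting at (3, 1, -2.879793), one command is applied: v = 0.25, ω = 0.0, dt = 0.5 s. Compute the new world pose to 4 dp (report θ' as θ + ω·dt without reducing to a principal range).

θ' = -2.8798 + 0.0·0.5 = -2.8798
ω = 0 → straight: x' = 3 + 0.25·cos(-2.8798)·0.5 = 2.8793
y' = 1 + 0.25·sin(-2.8798)·0.5 = 0.9676

(2.8793, 0.9676, -2.8798)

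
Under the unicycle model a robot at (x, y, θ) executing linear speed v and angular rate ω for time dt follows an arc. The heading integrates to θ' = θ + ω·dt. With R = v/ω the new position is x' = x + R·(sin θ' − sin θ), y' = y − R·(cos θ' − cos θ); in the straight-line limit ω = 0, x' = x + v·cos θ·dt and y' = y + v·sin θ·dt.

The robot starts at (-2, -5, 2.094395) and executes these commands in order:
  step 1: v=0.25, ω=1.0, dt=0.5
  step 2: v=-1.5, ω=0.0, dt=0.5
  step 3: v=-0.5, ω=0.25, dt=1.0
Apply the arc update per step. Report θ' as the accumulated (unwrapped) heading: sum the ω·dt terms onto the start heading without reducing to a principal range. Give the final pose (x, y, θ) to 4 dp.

(-0.9910, -5.5061, 2.8444)

step 1: θ'=2.5944 (R=0.2500) → pose (-2.0864, -4.9115, 2.5944)
step 2: θ'=2.5944 (straight) → pose (-1.4459, -5.3017, 2.5944)
step 3: θ'=2.8444 (R=-2.0000) → pose (-0.9910, -5.5061, 2.8444)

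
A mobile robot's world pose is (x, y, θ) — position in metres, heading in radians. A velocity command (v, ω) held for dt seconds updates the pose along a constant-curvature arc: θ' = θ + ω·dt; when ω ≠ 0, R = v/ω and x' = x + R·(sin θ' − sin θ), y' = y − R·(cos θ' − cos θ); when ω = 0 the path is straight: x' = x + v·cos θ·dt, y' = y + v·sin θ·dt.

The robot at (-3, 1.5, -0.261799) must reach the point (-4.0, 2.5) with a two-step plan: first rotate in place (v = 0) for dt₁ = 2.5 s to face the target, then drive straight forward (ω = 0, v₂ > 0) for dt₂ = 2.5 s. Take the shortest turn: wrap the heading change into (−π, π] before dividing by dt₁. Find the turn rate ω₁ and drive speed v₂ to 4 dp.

ω₁ = 1.0472, v₂ = 0.5657

heading to target = atan2(2.5−1.5, -4−-3) = 2.3562
Δθ = wrap(2.3562 − -0.2618) = 2.6180; ω₁ = Δθ/dt₁ = 1.0472
distance = √((-4−-3)² + (2.5−1.5)²) = 1.4142; v₂ = distance/dt₂ = 0.5657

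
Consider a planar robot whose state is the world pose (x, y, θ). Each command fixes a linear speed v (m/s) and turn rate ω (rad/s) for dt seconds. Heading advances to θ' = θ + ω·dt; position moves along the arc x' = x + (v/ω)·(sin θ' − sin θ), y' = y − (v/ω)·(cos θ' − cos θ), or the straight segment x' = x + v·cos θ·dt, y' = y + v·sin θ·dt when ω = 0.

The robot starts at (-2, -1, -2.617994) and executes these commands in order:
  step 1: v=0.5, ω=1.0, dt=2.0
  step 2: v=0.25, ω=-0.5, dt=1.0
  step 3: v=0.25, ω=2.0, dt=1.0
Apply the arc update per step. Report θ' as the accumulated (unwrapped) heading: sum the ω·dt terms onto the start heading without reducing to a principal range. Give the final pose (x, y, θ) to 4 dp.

(-1.6709, -2.0541, 0.8820)

step 1: θ'=-0.6180 (R=0.5000) → pose (-2.0397, -1.8405, -0.6180)
step 2: θ'=-1.1180 (R=-0.5000) → pose (-1.8798, -2.0293, -1.1180)
step 3: θ'=0.8820 (R=0.1250) → pose (-1.6709, -2.0541, 0.8820)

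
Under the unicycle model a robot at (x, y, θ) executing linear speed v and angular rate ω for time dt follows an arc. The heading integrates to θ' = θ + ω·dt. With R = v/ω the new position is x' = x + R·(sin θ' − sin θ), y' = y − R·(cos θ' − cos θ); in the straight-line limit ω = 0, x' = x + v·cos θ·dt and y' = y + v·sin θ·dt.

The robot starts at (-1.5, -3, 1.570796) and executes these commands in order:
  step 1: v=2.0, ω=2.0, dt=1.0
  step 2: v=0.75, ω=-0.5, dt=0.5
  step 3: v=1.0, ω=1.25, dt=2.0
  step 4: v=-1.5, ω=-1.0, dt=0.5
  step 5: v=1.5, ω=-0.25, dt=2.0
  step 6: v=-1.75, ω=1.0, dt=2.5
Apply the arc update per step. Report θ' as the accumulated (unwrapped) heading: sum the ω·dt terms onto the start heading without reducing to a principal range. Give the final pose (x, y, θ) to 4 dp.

(-6.2544, -5.3008, 7.3208)

step 1: θ'=3.5708 (R=1.0000) → pose (-2.9161, -2.0907, 3.5708)
step 2: θ'=3.3208 (R=-1.5000) → pose (-3.2730, -2.2027, 3.3208)
step 3: θ'=5.8208 (R=0.8000) → pose (-3.4873, -3.7059, 5.8208)
step 4: θ'=5.3208 (R=1.5000) → pose (-4.0490, -3.2208, 5.3208)
step 5: θ'=4.8208 (R=-6.0000) → pose (-3.0076, -6.0010, 4.8208)
step 6: θ'=7.3208 (R=-1.7500) → pose (-6.2544, -5.3008, 7.3208)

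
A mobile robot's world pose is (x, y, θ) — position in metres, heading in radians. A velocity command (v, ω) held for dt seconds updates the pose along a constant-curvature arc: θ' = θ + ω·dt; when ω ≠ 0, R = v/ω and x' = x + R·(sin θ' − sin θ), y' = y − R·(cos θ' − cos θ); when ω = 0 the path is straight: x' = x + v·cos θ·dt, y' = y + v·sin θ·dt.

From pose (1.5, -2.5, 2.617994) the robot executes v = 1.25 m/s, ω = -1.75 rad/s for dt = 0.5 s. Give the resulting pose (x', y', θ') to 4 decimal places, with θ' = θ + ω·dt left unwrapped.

(1.1534, -2.0038, 1.7430)

θ' = 2.6180 + -1.75·0.5 = 1.7430
R = v/ω = 1.25/-1.75 = -0.7143
x' = 1.5 + -0.7143·(sin 1.7430 − sin 2.6180) = 1.1534
y' = -2.5 − -0.7143·(cos 1.7430 − cos 2.6180) = -2.0038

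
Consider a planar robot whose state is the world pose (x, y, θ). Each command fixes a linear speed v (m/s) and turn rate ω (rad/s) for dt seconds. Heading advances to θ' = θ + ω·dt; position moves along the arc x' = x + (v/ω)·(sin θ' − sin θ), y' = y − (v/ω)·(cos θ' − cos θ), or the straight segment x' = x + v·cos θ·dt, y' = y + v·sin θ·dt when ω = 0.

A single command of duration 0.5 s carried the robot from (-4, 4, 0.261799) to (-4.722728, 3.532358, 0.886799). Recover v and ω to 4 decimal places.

v = -1.7500, ω = 1.2500

Δθ = 0.886799 − 0.261799 = 0.625000
ω = Δθ/dt = 0.625000/0.5 = 1.2500
R = Δx/(sin θ' − sin θ) = -1.4000
v = R·ω = -1.4000·1.2500 = -1.7500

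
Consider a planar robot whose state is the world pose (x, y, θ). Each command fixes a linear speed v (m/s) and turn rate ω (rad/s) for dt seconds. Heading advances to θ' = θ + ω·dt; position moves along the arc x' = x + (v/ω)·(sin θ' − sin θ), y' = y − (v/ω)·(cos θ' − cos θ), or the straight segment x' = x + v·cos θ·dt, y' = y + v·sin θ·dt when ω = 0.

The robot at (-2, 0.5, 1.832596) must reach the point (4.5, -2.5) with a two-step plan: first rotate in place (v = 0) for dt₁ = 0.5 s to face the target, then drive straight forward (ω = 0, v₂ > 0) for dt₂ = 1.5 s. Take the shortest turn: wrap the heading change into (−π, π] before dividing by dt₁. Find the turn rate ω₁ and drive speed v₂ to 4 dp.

ω₁ = -4.5300, v₂ = 4.7726

heading to target = atan2(-2.5−0.5, 4.5−-2) = -0.4324
Δθ = wrap(-0.4324 − 1.8326) = -2.2650; ω₁ = Δθ/dt₁ = -4.5300
distance = √((4.5−-2)² + (-2.5−0.5)²) = 7.1589; v₂ = distance/dt₂ = 4.7726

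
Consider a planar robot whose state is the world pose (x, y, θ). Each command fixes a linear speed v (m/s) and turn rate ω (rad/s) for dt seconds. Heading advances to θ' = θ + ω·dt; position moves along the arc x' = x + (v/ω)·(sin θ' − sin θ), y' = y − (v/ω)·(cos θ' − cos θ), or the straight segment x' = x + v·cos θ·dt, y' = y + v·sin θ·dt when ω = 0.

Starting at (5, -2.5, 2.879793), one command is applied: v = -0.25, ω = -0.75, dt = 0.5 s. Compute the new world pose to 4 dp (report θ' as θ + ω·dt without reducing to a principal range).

(5.1119, -2.5540, 2.5048)

θ' = 2.8798 + -0.75·0.5 = 2.5048
R = v/ω = -0.25/-0.75 = 0.3333
x' = 5 + 0.3333·(sin 2.5048 − sin 2.8798) = 5.1119
y' = -2.5 − 0.3333·(cos 2.5048 − cos 2.8798) = -2.5540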